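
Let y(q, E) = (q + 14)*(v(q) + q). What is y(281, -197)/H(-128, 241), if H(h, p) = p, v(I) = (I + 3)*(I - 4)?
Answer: 23289955/241 ≈ 96639.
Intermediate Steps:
v(I) = (-4 + I)*(3 + I) (v(I) = (3 + I)*(-4 + I) = (-4 + I)*(3 + I))
y(q, E) = (-12 + q**2)*(14 + q) (y(q, E) = (q + 14)*((-12 + q**2 - q) + q) = (14 + q)*(-12 + q**2) = (-12 + q**2)*(14 + q))
y(281, -197)/H(-128, 241) = (-168 + 281**3 - 12*281 + 14*281**2)/241 = (-168 + 22188041 - 3372 + 14*78961)*(1/241) = (-168 + 22188041 - 3372 + 1105454)*(1/241) = 23289955*(1/241) = 23289955/241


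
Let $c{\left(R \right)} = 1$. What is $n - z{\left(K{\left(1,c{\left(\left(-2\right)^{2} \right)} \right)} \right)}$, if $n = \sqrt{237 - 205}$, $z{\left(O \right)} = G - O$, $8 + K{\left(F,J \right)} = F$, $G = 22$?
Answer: $-29 + 4 \sqrt{2} \approx -23.343$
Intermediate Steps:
$K{\left(F,J \right)} = -8 + F$
$z{\left(O \right)} = 22 - O$
$n = 4 \sqrt{2}$ ($n = \sqrt{32} = 4 \sqrt{2} \approx 5.6569$)
$n - z{\left(K{\left(1,c{\left(\left(-2\right)^{2} \right)} \right)} \right)} = 4 \sqrt{2} - \left(22 - \left(-8 + 1\right)\right) = 4 \sqrt{2} - \left(22 - -7\right) = 4 \sqrt{2} - \left(22 + 7\right) = 4 \sqrt{2} - 29 = -29 + 4 \sqrt{2}$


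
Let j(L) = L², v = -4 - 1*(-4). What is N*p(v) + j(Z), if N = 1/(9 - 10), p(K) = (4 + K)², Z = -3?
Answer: -7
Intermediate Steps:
v = 0 (v = -4 + 4 = 0)
N = -1 (N = 1/(-1) = -1)
N*p(v) + j(Z) = -(4 + 0)² + (-3)² = -1*4² + 9 = -1*16 + 9 = -16 + 9 = -7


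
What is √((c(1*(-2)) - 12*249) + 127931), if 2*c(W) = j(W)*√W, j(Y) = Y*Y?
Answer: √(124943 + 2*I*√2) ≈ 353.47 + 0.004*I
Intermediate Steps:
j(Y) = Y²
c(W) = W^(5/2)/2 (c(W) = (W²*√W)/2 = W^(5/2)/2)
√((c(1*(-2)) - 12*249) + 127931) = √(((1*(-2))^(5/2)/2 - 12*249) + 127931) = √(((-2)^(5/2)/2 - 2988) + 127931) = √(((4*I*√2)/2 - 2988) + 127931) = √((2*I*√2 - 2988) + 127931) = √((-2988 + 2*I*√2) + 127931) = √(124943 + 2*I*√2)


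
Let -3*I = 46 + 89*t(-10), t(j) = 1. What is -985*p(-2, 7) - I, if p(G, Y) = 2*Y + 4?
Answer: -17685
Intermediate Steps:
p(G, Y) = 4 + 2*Y
I = -45 (I = -(46 + 89*1)/3 = -(46 + 89)/3 = -⅓*135 = -45)
-985*p(-2, 7) - I = -985*(4 + 2*7) - 1*(-45) = -985*(4 + 14) + 45 = -985*18 + 45 = -17730 + 45 = -17685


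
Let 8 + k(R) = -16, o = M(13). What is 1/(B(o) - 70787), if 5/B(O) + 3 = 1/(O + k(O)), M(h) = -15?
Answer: -118/8353061 ≈ -1.4127e-5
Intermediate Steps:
o = -15
k(R) = -24 (k(R) = -8 - 16 = -24)
B(O) = 5/(-3 + 1/(-24 + O)) (B(O) = 5/(-3 + 1/(O - 24)) = 5/(-3 + 1/(-24 + O)))
1/(B(o) - 70787) = 1/(5*(24 - 1*(-15))/(-73 + 3*(-15)) - 70787) = 1/(5*(24 + 15)/(-73 - 45) - 70787) = 1/(5*39/(-118) - 70787) = 1/(5*(-1/118)*39 - 70787) = 1/(-195/118 - 70787) = 1/(-8353061/118) = -118/8353061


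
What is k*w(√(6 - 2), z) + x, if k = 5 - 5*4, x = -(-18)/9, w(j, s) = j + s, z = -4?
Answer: 32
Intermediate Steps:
x = 2 (x = -(-18)/9 = -2*(-1) = 2)
k = -15 (k = 5 - 20 = -15)
k*w(√(6 - 2), z) + x = -15*(√(6 - 2) - 4) + 2 = -15*(√4 - 4) + 2 = -15*(2 - 4) + 2 = -15*(-2) + 2 = 30 + 2 = 32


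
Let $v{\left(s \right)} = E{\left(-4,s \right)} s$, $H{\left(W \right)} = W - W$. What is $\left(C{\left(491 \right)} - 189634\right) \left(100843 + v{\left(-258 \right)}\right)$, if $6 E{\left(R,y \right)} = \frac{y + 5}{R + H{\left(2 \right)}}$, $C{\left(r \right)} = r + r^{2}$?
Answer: $\frac{10192650717}{2} \approx 5.0963 \cdot 10^{9}$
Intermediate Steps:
$H{\left(W \right)} = 0$
$E{\left(R,y \right)} = \frac{5 + y}{6 R}$ ($E{\left(R,y \right)} = \frac{\left(y + 5\right) \frac{1}{R + 0}}{6} = \frac{\left(5 + y\right) \frac{1}{R}}{6} = \frac{\frac{1}{R} \left(5 + y\right)}{6} = \frac{5 + y}{6 R}$)
$v{\left(s \right)} = s \left(- \frac{5}{24} - \frac{s}{24}\right)$ ($v{\left(s \right)} = \frac{5 + s}{6 \left(-4\right)} s = \frac{1}{6} \left(- \frac{1}{4}\right) \left(5 + s\right) s = \left(- \frac{5}{24} - \frac{s}{24}\right) s = s \left(- \frac{5}{24} - \frac{s}{24}\right)$)
$\left(C{\left(491 \right)} - 189634\right) \left(100843 + v{\left(-258 \right)}\right) = \left(491 \left(1 + 491\right) - 189634\right) \left(100843 + \frac{1}{24} \left(-258\right) \left(-5 - -258\right)\right) = \left(491 \cdot 492 - 189634\right) \left(100843 + \frac{1}{24} \left(-258\right) \left(-5 + 258\right)\right) = \left(241572 - 189634\right) \left(100843 + \frac{1}{24} \left(-258\right) 253\right) = 51938 \left(100843 - \frac{10879}{4}\right) = 51938 \cdot \frac{392493}{4} = \frac{10192650717}{2}$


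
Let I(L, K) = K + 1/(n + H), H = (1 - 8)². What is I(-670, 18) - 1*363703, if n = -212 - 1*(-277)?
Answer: -41460089/114 ≈ -3.6369e+5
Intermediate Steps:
n = 65 (n = -212 + 277 = 65)
H = 49 (H = (-7)² = 49)
I(L, K) = 1/114 + K (I(L, K) = K + 1/(65 + 49) = K + 1/114 = 1/114 + K)
I(-670, 18) - 1*363703 = (1/114 + 18) - 1*363703 = 2053/114 - 363703 = -41460089/114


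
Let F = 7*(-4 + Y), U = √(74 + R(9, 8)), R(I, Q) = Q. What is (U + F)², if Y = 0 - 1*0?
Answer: (28 - √82)² ≈ 358.90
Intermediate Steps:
U = √82 (U = √(74 + 8) = √82 ≈ 9.0554)
Y = 0 (Y = 0 + 0 = 0)
F = -28 (F = 7*(-4 + 0) = 7*(-4) = -28)
(U + F)² = (√82 - 28)² = (-28 + √82)²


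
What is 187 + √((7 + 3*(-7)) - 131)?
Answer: 187 + I*√145 ≈ 187.0 + 12.042*I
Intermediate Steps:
187 + √((7 + 3*(-7)) - 131) = 187 + √((7 - 21) - 131) = 187 + √(-14 - 131) = 187 + √(-145) = 187 + I*√145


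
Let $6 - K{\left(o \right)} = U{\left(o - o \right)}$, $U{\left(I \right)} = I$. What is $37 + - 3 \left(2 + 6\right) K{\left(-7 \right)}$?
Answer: $-107$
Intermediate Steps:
$K{\left(o \right)} = 6$ ($K{\left(o \right)} = 6 - \left(o - o\right) = 6 - 0 = 6 + 0 = 6$)
$37 + - 3 \left(2 + 6\right) K{\left(-7 \right)} = 37 + - 3 \left(2 + 6\right) 6 = 37 + \left(-3\right) 8 \cdot 6 = 37 - 144 = -107$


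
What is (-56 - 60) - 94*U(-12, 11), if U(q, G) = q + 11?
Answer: -22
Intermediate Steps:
U(q, G) = 11 + q
(-56 - 60) - 94*U(-12, 11) = (-56 - 60) - 94*(11 - 12) = -116 - 94*(-1) = -116 + 94 = -22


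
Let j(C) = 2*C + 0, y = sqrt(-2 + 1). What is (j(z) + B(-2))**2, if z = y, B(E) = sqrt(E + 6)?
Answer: 8*I ≈ 8.0*I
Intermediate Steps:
B(E) = sqrt(6 + E)
y = I (y = sqrt(-1) = I ≈ 1.0*I)
z = I ≈ 1.0*I
j(C) = 2*C
(j(z) + B(-2))**2 = (2*I + sqrt(6 - 2))**2 = (2*I + sqrt(4))**2 = (2*I + 2)**2 = (2 + 2*I)**2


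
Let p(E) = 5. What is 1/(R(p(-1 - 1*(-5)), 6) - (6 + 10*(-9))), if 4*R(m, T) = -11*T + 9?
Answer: 4/279 ≈ 0.014337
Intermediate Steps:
R(m, T) = 9/4 - 11*T/4 (R(m, T) = (-11*T + 9)/4 = (9 - 11*T)/4 = 9/4 - 11*T/4)
1/(R(p(-1 - 1*(-5)), 6) - (6 + 10*(-9))) = 1/((9/4 - 11/4*6) - (6 + 10*(-9))) = 1/((9/4 - 33/2) - (6 - 90)) = 1/(-57/4 - 1*(-84)) = 1/(-57/4 + 84) = 1/(279/4) = 4/279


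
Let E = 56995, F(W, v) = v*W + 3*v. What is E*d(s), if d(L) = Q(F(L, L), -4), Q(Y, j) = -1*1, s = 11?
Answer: -56995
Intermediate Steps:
F(W, v) = 3*v + W*v (F(W, v) = W*v + 3*v = 3*v + W*v)
Q(Y, j) = -1
d(L) = -1
E*d(s) = 56995*(-1) = -56995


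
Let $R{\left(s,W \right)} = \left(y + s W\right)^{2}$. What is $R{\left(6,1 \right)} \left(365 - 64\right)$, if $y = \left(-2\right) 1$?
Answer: $4816$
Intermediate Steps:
$y = -2$
$R{\left(s,W \right)} = \left(-2 + W s\right)^{2}$ ($R{\left(s,W \right)} = \left(-2 + s W\right)^{2} = \left(-2 + W s\right)^{2}$)
$R{\left(6,1 \right)} \left(365 - 64\right) = \left(-2 + 1 \cdot 6\right)^{2} \left(365 - 64\right) = \left(-2 + 6\right)^{2} \cdot 301 = 4^{2} \cdot 301 = 16 \cdot 301 = 4816$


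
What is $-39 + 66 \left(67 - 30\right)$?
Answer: $2403$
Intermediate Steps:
$-39 + 66 \left(67 - 30\right) = -39 + 66 \cdot 37 = -39 + 2442 = 2403$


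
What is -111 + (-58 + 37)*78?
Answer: -1749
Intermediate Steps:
-111 + (-58 + 37)*78 = -111 - 21*78 = -111 - 1638 = -1749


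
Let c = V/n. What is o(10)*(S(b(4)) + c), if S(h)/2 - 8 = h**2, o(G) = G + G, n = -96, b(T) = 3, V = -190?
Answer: 8635/12 ≈ 719.58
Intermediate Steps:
o(G) = 2*G
c = 95/48 (c = -190/(-96) = -190*(-1/96) = 95/48 ≈ 1.9792)
S(h) = 16 + 2*h**2
o(10)*(S(b(4)) + c) = (2*10)*((16 + 2*3**2) + 95/48) = 20*((16 + 2*9) + 95/48) = 20*((16 + 18) + 95/48) = 20*(34 + 95/48) = 20*(1727/48) = 8635/12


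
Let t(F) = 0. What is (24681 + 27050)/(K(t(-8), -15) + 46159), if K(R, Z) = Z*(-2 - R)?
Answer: 3043/2717 ≈ 1.1200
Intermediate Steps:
(24681 + 27050)/(K(t(-8), -15) + 46159) = (24681 + 27050)/(-1*(-15)*(2 + 0) + 46159) = 51731/(-1*(-15)*2 + 46159) = 51731/(30 + 46159) = 51731/46189 = 51731*(1/46189) = 3043/2717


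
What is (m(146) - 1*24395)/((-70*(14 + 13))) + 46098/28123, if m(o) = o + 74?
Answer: 153399749/10630494 ≈ 14.430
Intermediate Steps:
m(o) = 74 + o
(m(146) - 1*24395)/((-70*(14 + 13))) + 46098/28123 = ((74 + 146) - 1*24395)/((-70*(14 + 13))) + 46098/28123 = (220 - 24395)/((-70*27)) + 46098*(1/28123) = -24175/(-1890) + 46098/28123 = -24175*(-1/1890) + 46098/28123 = 4835/378 + 46098/28123 = 153399749/10630494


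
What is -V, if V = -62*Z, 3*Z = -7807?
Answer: -484034/3 ≈ -1.6134e+5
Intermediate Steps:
Z = -7807/3 (Z = (⅓)*(-7807) = -7807/3 ≈ -2602.3)
V = 484034/3 (V = -62*(-7807/3) = 484034/3 ≈ 1.6134e+5)
-V = -1*484034/3 = -484034/3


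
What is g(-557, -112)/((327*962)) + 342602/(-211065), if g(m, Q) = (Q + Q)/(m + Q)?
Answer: -12016757612842/7403105086065 ≈ -1.6232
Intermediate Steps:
g(m, Q) = 2*Q/(Q + m) (g(m, Q) = (2*Q)/(Q + m) = 2*Q/(Q + m))
g(-557, -112)/((327*962)) + 342602/(-211065) = (2*(-112)/(-112 - 557))/((327*962)) + 342602/(-211065) = (2*(-112)/(-669))/314574 + 342602*(-1/211065) = (2*(-112)*(-1/669))*(1/314574) - 342602/211065 = (224/669)*(1/314574) - 342602/211065 = 112/105225003 - 342602/211065 = -12016757612842/7403105086065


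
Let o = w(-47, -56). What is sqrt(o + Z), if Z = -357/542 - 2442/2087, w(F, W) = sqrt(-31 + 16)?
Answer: sqrt(-2339931180942 + 1279509371716*I*sqrt(15))/1131154 ≈ 1.1078 + 1.7481*I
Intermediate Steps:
w(F, W) = I*sqrt(15) (w(F, W) = sqrt(-15) = I*sqrt(15))
o = I*sqrt(15) ≈ 3.873*I
Z = -2068623/1131154 (Z = -357*1/542 - 2442*1/2087 = -357/542 - 2442/2087 = -2068623/1131154 ≈ -1.8288)
sqrt(o + Z) = sqrt(I*sqrt(15) - 2068623/1131154) = sqrt(-2068623/1131154 + I*sqrt(15))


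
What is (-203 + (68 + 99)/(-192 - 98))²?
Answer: 3485367369/84100 ≈ 41443.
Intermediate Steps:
(-203 + (68 + 99)/(-192 - 98))² = (-203 + 167/(-290))² = (-203 + 167*(-1/290))² = (-203 - 167/290)² = (-59037/290)² = 3485367369/84100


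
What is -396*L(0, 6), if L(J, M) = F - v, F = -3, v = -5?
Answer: -792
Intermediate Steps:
L(J, M) = 2 (L(J, M) = -3 - 1*(-5) = -3 + 5 = 2)
-396*L(0, 6) = -396*2 = -792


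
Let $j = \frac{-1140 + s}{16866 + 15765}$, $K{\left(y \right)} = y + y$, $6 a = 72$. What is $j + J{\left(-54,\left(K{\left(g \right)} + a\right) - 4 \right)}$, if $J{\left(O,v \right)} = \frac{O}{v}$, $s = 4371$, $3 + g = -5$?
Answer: $\frac{297987}{43508} \approx 6.849$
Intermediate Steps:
$g = -8$ ($g = -3 - 5 = -8$)
$a = 12$ ($a = \frac{1}{6} \cdot 72 = 12$)
$K{\left(y \right)} = 2 y$
$j = \frac{1077}{10877}$ ($j = \frac{-1140 + 4371}{16866 + 15765} = \frac{3231}{32631} = 3231 \cdot \frac{1}{32631} = \frac{1077}{10877} \approx 0.099016$)
$j + J{\left(-54,\left(K{\left(g \right)} + a\right) - 4 \right)} = \frac{1077}{10877} - \frac{54}{\left(2 \left(-8\right) + 12\right) - 4} = \frac{1077}{10877} - \frac{54}{\left(-16 + 12\right) - 4} = \frac{1077}{10877} - \frac{54}{-4 - 4} = \frac{1077}{10877} - \frac{54}{-8} = \frac{1077}{10877} - - \frac{27}{4} = \frac{1077}{10877} + \frac{27}{4} = \frac{297987}{43508}$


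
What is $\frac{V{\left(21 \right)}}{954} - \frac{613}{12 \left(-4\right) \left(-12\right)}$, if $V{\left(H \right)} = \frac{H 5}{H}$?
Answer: $- \frac{32329}{30528} \approx -1.059$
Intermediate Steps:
$V{\left(H \right)} = 5$ ($V{\left(H \right)} = \frac{5 H}{H} = 5$)
$\frac{V{\left(21 \right)}}{954} - \frac{613}{12 \left(-4\right) \left(-12\right)} = \frac{5}{954} - \frac{613}{12 \left(-4\right) \left(-12\right)} = 5 \cdot \frac{1}{954} - \frac{613}{\left(-48\right) \left(-12\right)} = \frac{5}{954} - \frac{613}{576} = - \frac{32329}{30528}$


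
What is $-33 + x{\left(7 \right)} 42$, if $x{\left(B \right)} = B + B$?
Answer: $555$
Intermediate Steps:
$x{\left(B \right)} = 2 B$
$-33 + x{\left(7 \right)} 42 = -33 + 2 \cdot 7 \cdot 42 = -33 + 14 \cdot 42 = -33 + 588 = 555$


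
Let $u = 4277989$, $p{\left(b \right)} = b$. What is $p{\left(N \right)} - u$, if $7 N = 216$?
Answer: $- \frac{29945707}{7} \approx -4.278 \cdot 10^{6}$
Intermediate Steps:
$N = \frac{216}{7}$ ($N = \frac{1}{7} \cdot 216 = \frac{216}{7} \approx 30.857$)
$p{\left(N \right)} - u = \frac{216}{7} - 4277989 = - \frac{29945707}{7}$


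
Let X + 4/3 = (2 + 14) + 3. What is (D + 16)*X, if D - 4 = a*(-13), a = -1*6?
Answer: 5194/3 ≈ 1731.3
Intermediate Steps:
a = -6
X = 53/3 (X = -4/3 + ((2 + 14) + 3) = -4/3 + (16 + 3) = -4/3 + 19 = 53/3 ≈ 17.667)
D = 82 (D = 4 - 6*(-13) = 4 + 78 = 82)
(D + 16)*X = (82 + 16)*(53/3) = 98*(53/3) = 5194/3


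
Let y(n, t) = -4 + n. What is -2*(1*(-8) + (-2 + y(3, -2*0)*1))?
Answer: 22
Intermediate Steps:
-2*(1*(-8) + (-2 + y(3, -2*0)*1)) = -2*(1*(-8) + (-2 + (-4 + 3)*1)) = -2*(-8 + (-2 - 1*1)) = -2*(-8 + (-2 - 1)) = -2*(-8 - 3) = -2*(-11) = 22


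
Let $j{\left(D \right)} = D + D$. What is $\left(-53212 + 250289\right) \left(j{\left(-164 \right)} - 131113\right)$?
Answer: $-25903997957$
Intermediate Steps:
$j{\left(D \right)} = 2 D$
$\left(-53212 + 250289\right) \left(j{\left(-164 \right)} - 131113\right) = \left(-53212 + 250289\right) \left(2 \left(-164\right) - 131113\right) = 197077 \left(-328 - 131113\right) = 197077 \left(-131441\right) = -25903997957$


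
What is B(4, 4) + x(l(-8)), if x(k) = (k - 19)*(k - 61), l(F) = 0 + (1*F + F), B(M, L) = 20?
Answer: 2715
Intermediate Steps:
l(F) = 2*F (l(F) = 0 + (F + F) = 0 + 2*F = 2*F)
x(k) = (-61 + k)*(-19 + k) (x(k) = (-19 + k)*(-61 + k) = (-61 + k)*(-19 + k))
B(4, 4) + x(l(-8)) = 20 + (1159 + (2*(-8))² - 160*(-8)) = 20 + (1159 + (-16)² - 80*(-16)) = 20 + (1159 + 256 + 1280) = 20 + 2695 = 2715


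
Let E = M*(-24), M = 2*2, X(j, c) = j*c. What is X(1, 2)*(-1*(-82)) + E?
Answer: 68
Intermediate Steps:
X(j, c) = c*j
M = 4
E = -96 (E = 4*(-24) = -96)
X(1, 2)*(-1*(-82)) + E = (2*1)*(-1*(-82)) - 96 = 2*82 - 96 = 164 - 96 = 68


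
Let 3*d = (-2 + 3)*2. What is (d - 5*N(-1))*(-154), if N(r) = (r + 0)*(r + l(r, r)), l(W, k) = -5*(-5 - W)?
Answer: -44198/3 ≈ -14733.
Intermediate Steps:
l(W, k) = 25 + 5*W
N(r) = r*(25 + 6*r) (N(r) = (r + 0)*(r + (25 + 5*r)) = r*(25 + 6*r))
d = ⅔ (d = ((-2 + 3)*2)/3 = (1*2)/3 = (⅓)*2 = ⅔ ≈ 0.66667)
(d - 5*N(-1))*(-154) = (⅔ - (-5)*(25 + 6*(-1)))*(-154) = (⅔ - (-5)*(25 - 6))*(-154) = (⅔ - (-5)*19)*(-154) = (⅔ - 5*(-19))*(-154) = (⅔ + 95)*(-154) = (287/3)*(-154) = -44198/3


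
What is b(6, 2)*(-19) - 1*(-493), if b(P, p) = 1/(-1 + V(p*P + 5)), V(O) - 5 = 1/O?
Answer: 33694/69 ≈ 488.32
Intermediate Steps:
V(O) = 5 + 1/O
b(P, p) = 1/(4 + 1/(5 + P*p)) (b(P, p) = 1/(-1 + (5 + 1/(p*P + 5))) = 1/(-1 + (5 + 1/(P*p + 5))) = 1/(-1 + (5 + 1/(5 + P*p))) = 1/(4 + 1/(5 + P*p)))
b(6, 2)*(-19) - 1*(-493) = ((5 + 6*2)/(21 + 4*6*2))*(-19) - 1*(-493) = ((5 + 12)/(21 + 48))*(-19) + 493 = (17/69)*(-19) + 493 = -323/69 + 493 = 33694/69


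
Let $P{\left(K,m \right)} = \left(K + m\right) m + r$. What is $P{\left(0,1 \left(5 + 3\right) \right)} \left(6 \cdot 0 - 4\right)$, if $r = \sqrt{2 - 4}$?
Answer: $-256 - 4 i \sqrt{2} \approx -256.0 - 5.6569 i$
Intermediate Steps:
$r = i \sqrt{2}$ ($r = \sqrt{-2} = i \sqrt{2} \approx 1.4142 i$)
$P{\left(K,m \right)} = i \sqrt{2} + m \left(K + m\right)$ ($P{\left(K,m \right)} = \left(K + m\right) m + i \sqrt{2} = m \left(K + m\right) + i \sqrt{2} = i \sqrt{2} + m \left(K + m\right)$)
$P{\left(0,1 \left(5 + 3\right) \right)} \left(6 \cdot 0 - 4\right) = \left(\left(1 \left(5 + 3\right)\right)^{2} + i \sqrt{2} + 0 \cdot 1 \left(5 + 3\right)\right) \left(6 \cdot 0 - 4\right) = \left(\left(1 \cdot 8\right)^{2} + i \sqrt{2} + 0 \cdot 1 \cdot 8\right) \left(0 - 4\right) = \left(8^{2} + i \sqrt{2} + 0 \cdot 8\right) \left(-4\right) = \left(64 + i \sqrt{2} + 0\right) \left(-4\right) = \left(64 + i \sqrt{2}\right) \left(-4\right) = -256 - 4 i \sqrt{2}$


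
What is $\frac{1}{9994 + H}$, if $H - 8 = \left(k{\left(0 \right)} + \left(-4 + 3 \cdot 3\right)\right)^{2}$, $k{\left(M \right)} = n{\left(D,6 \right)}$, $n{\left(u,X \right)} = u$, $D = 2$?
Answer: $\frac{1}{10051} \approx 9.9493 \cdot 10^{-5}$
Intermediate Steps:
$k{\left(M \right)} = 2$
$H = 57$ ($H = 8 + \left(2 + \left(-4 + 3 \cdot 3\right)\right)^{2} = 8 + \left(2 + \left(-4 + 9\right)\right)^{2} = 8 + \left(2 + 5\right)^{2} = 8 + 7^{2} = 8 + 49 = 57$)
$\frac{1}{9994 + H} = \frac{1}{9994 + 57} = \frac{1}{10051}$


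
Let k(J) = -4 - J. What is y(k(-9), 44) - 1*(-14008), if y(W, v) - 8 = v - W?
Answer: 14055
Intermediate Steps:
y(W, v) = 8 + v - W (y(W, v) = 8 + (v - W) = 8 + v - W)
y(k(-9), 44) - 1*(-14008) = (8 + 44 - (-4 - 1*(-9))) - 1*(-14008) = (8 + 44 - (-4 + 9)) + 14008 = (8 + 44 - 1*5) + 14008 = (8 + 44 - 5) + 14008 = 47 + 14008 = 14055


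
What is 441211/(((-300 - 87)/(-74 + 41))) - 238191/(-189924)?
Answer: 307264288081/8166732 ≈ 37624.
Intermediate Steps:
441211/(((-300 - 87)/(-74 + 41))) - 238191/(-189924) = 441211/((-387/(-33))) - 238191*(-1/189924) = 441211/((-1/33*(-387))) + 79397/63308 = 441211/(129/11) + 79397/63308 = 441211*(11/129) + 79397/63308 = 4853321/129 + 79397/63308 = 307264288081/8166732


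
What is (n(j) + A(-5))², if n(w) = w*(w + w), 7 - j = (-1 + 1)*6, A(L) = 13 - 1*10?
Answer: 10201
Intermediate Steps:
A(L) = 3 (A(L) = 13 - 10 = 3)
j = 7 (j = 7 - (-1 + 1)*6 = 7 - 0*6 = 7 - 1*0 = 7 + 0 = 7)
n(w) = 2*w² (n(w) = w*(2*w) = 2*w²)
(n(j) + A(-5))² = (2*7² + 3)² = (2*49 + 3)² = (98 + 3)² = 101² = 10201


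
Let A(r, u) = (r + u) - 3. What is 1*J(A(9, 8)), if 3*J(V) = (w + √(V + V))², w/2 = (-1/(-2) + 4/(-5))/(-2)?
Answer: 2809/300 + 2*√7/5 ≈ 10.422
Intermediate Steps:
w = 3/10 (w = 2*((-1/(-2) + 4/(-5))/(-2)) = 2*((-1*(-½) + 4*(-⅕))*(-½)) = 2*((½ - ⅘)*(-½)) = 2*(-3/10*(-½)) = 2*(3/20) = 3/10 ≈ 0.30000)
A(r, u) = -3 + r + u
J(V) = (3/10 + √2*√V)²/3 (J(V) = (3/10 + √(V + V))²/3 = (3/10 + √(2*V))²/3 = (3/10 + √2*√V)²/3)
1*J(A(9, 8)) = 1*((3 + 10*√2*√(-3 + 9 + 8))²/300) = 1*((3 + 10*√2*√14)²/300) = 1*((3 + 20*√7)²/300) = (3 + 20*√7)²/300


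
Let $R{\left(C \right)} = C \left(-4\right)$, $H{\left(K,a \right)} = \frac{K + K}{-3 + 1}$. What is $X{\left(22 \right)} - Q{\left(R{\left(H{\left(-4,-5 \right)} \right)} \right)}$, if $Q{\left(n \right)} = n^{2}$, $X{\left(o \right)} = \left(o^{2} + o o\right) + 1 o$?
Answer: $734$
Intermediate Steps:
$H{\left(K,a \right)} = - K$ ($H{\left(K,a \right)} = \frac{2 K}{-2} = 2 K \left(- \frac{1}{2}\right) = - K$)
$R{\left(C \right)} = - 4 C$
$X{\left(o \right)} = o + 2 o^{2}$ ($X{\left(o \right)} = \left(o^{2} + o^{2}\right) + o = 2 o^{2} + o = o + 2 o^{2}$)
$X{\left(22 \right)} - Q{\left(R{\left(H{\left(-4,-5 \right)} \right)} \right)} = 22 \left(1 + 2 \cdot 22\right) - \left(- 4 \left(\left(-1\right) \left(-4\right)\right)\right)^{2} = 22 \left(1 + 44\right) - \left(\left(-4\right) 4\right)^{2} = 22 \cdot 45 - \left(-16\right)^{2} = 990 - 256 = 734$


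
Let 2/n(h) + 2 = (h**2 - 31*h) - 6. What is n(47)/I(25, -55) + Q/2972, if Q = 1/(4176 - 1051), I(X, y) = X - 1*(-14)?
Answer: 1162751/16842881250 ≈ 6.9035e-5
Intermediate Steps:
I(X, y) = 14 + X (I(X, y) = X + 14 = 14 + X)
Q = 1/3125 ≈ 0.00032000
n(h) = 2/(-8 + h**2 - 31*h) (n(h) = 2/(-2 + ((h**2 - 31*h) - 6)) = 2/(-2 + (-6 + h**2 - 31*h)) = 2/(-8 + h**2 - 31*h))
n(47)/I(25, -55) + Q/2972 = (2/(-8 + 47**2 - 31*47))/(14 + 25) + (1/3125)/2972 = (2/(-8 + 2209 - 1457))/39 + (1/3125)*(1/2972) = (2/744)*(1/39) + 1/9287500 = (2*(1/744))*(1/39) + 1/9287500 = (1/372)*(1/39) + 1/9287500 = 1/14508 + 1/9287500 = 1162751/16842881250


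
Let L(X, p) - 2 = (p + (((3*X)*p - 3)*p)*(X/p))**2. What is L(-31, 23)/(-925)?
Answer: -4412280627/925 ≈ -4.7700e+6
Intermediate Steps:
L(X, p) = 2 + (p + X*(-3 + 3*X*p))**2 (L(X, p) = 2 + (p + (((3*X)*p - 3)*p)*(X/p))**2 = 2 + (p + ((3*X*p - 3)*p)*(X/p))**2 = 2 + (p + ((-3 + 3*X*p)*p)*(X/p))**2 = 2 + (p + (p*(-3 + 3*X*p))*(X/p))**2 = 2 + (p + X*(-3 + 3*X*p))**2)
L(-31, 23)/(-925) = (2 + (23 - 3*(-31) + 3*23*(-31)**2)**2)/(-925) = (2 + (23 + 93 + 3*23*961)**2)*(-1/925) = (2 + (23 + 93 + 66309)**2)*(-1/925) = (2 + 66425**2)*(-1/925) = (2 + 4412280625)*(-1/925) = 4412280627*(-1/925) = -4412280627/925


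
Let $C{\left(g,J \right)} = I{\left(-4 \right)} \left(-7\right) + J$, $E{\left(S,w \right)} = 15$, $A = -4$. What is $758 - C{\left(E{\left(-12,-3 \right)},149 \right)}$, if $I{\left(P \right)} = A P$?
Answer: $721$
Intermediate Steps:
$I{\left(P \right)} = - 4 P$
$C{\left(g,J \right)} = -112 + J$ ($C{\left(g,J \right)} = \left(-4\right) \left(-4\right) \left(-7\right) + J = 16 \left(-7\right) + J = -112 + J$)
$758 - C{\left(E{\left(-12,-3 \right)},149 \right)} = 758 - \left(-112 + 149\right) = 758 - 37 = 721$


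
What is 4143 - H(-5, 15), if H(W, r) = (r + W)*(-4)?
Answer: 4183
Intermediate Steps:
H(W, r) = -4*W - 4*r (H(W, r) = (W + r)*(-4) = -4*W - 4*r)
4143 - H(-5, 15) = 4143 - (-4*(-5) - 4*15) = 4143 - (20 - 60) = 4143 - 1*(-40) = 4143 + 40 = 4183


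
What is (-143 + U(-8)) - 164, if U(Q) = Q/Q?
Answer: -306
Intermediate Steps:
U(Q) = 1
(-143 + U(-8)) - 164 = (-143 + 1) - 164 = -142 - 164 = -306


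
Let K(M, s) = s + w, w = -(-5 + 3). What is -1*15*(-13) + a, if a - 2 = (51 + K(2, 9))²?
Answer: 4041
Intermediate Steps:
w = 2 (w = -1*(-2) = 2)
K(M, s) = 2 + s (K(M, s) = s + 2 = 2 + s)
a = 3846 (a = 2 + (51 + (2 + 9))² = 2 + (51 + 11)² = 2 + 62² = 2 + 3844 = 3846)
-1*15*(-13) + a = -1*15*(-13) + 3846 = -15*(-13) + 3846 = 195 + 3846 = 4041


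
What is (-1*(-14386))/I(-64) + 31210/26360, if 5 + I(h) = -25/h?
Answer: -2426055049/777620 ≈ -3119.8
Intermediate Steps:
I(h) = -5 - 25/h
(-1*(-14386))/I(-64) + 31210/26360 = (-1*(-14386))/(-5 - 25/(-64)) + 31210/26360 = 14386/(-5 - 25*(-1/64)) + 31210*(1/26360) = 14386/(-5 + 25/64) + 3121/2636 = 14386/(-295/64) + 3121/2636 = 14386*(-64/295) + 3121/2636 = -920704/295 + 3121/2636 = -2426055049/777620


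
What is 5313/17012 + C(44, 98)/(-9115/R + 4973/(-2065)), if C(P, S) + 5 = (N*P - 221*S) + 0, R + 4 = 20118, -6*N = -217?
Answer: 42549837120646583/6065597825292 ≈ 7014.9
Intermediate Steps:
N = 217/6 (N = -⅙*(-217) = 217/6 ≈ 36.167)
R = 20114 (R = -4 + 20118 = 20114)
C(P, S) = -5 - 221*S + 217*P/6 (C(P, S) = -5 + ((217*P/6 - 221*S) + 0) = -5 + ((-221*S + 217*P/6) + 0) = -5 + (-221*S + 217*P/6) = -5 - 221*S + 217*P/6)
5313/17012 + C(44, 98)/(-9115/R + 4973/(-2065)) = 5313/17012 + (-5 - 221*98 + (217/6)*44)/(-9115/20114 + 4973/(-2065)) = 5313*(1/17012) + (-5 - 21658 + 4774/3)/(-9115*1/20114 + 4973*(-1/2065)) = 5313/17012 - 60215/(3*(-9115/20114 - 4973/2065)) = 5313/17012 - 60215/(3*(-118849397/41535410)) = 5313/17012 - 60215/3*(-41535410/118849397) = 5313/17012 + 2501054713150/356548191 = 42549837120646583/6065597825292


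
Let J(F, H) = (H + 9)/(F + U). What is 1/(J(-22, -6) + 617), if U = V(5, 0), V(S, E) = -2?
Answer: 8/4935 ≈ 0.0016211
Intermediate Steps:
U = -2
J(F, H) = (9 + H)/(-2 + F) (J(F, H) = (H + 9)/(F - 2) = (9 + H)/(-2 + F))
1/(J(-22, -6) + 617) = 1/((9 - 6)/(-2 - 22) + 617) = 1/(3/(-24) + 617) = 1/(-1/24*3 + 617) = 1/(-⅛ + 617) = 1/(4935/8) = 8/4935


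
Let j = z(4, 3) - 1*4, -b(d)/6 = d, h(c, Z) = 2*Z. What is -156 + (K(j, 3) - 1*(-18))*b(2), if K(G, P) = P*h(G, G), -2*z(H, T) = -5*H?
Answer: -804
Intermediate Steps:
b(d) = -6*d
z(H, T) = 5*H/2 (z(H, T) = -(-5)*H/2 = 5*H/2)
j = 6 (j = (5/2)*4 - 1*4 = 10 - 4 = 6)
K(G, P) = 2*G*P (K(G, P) = P*(2*G) = 2*G*P)
-156 + (K(j, 3) - 1*(-18))*b(2) = -156 + (2*6*3 - 1*(-18))*(-6*2) = -156 + (36 + 18)*(-12) = -156 + 54*(-12) = -156 - 648 = -804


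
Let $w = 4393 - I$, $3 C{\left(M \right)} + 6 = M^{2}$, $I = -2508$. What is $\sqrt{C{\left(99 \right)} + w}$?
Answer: $\sqrt{10166} \approx 100.83$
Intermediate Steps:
$C{\left(M \right)} = -2 + \frac{M^{2}}{3}$
$w = 6901$ ($w = 4393 - -2508 = 4393 + 2508 = 6901$)
$\sqrt{C{\left(99 \right)} + w} = \sqrt{\left(-2 + \frac{99^{2}}{3}\right) + 6901} = \sqrt{\left(-2 + \frac{1}{3} \cdot 9801\right) + 6901} = \sqrt{\left(-2 + 3267\right) + 6901} = \sqrt{3265 + 6901} = \sqrt{10166}$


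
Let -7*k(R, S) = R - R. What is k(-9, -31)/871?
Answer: 0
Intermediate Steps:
k(R, S) = 0 (k(R, S) = -(R - R)/7 = -⅐*0 = 0)
k(-9, -31)/871 = 0/871 = 0*(1/871) = 0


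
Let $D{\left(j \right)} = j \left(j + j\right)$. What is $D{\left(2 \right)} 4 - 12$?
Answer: $20$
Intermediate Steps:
$D{\left(j \right)} = 2 j^{2}$ ($D{\left(j \right)} = j 2 j = 2 j^{2}$)
$D{\left(2 \right)} 4 - 12 = 2 \cdot 2^{2} \cdot 4 - 12 = 2 \cdot 4 \cdot 4 - 12 = 8 \cdot 4 - 12 = 32 - 12 = 20$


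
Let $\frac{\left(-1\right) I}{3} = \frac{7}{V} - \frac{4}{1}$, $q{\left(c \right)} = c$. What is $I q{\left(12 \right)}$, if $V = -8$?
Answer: $\frac{351}{2} \approx 175.5$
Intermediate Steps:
$I = \frac{117}{8}$ ($I = - 3 \left(\frac{7}{-8} - \frac{4}{1}\right) = - 3 \left(7 \left(- \frac{1}{8}\right) - 4\right) = - 3 \left(- \frac{7}{8} - 4\right) = \left(-3\right) \left(- \frac{39}{8}\right) = \frac{117}{8} \approx 14.625$)
$I q{\left(12 \right)} = \frac{117}{8} \cdot 12 = \frac{351}{2}$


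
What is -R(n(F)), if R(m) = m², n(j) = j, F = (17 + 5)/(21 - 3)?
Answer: -121/81 ≈ -1.4938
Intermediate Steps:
F = 11/9 (F = 22/18 = 22*(1/18) = 11/9 ≈ 1.2222)
-R(n(F)) = -(11/9)² = -1*121/81 = -121/81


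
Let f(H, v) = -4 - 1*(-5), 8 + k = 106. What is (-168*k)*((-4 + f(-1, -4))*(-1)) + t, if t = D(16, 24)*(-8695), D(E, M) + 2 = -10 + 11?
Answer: -40697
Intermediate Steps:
k = 98 (k = -8 + 106 = 98)
D(E, M) = -1 (D(E, M) = -2 + (-10 + 11) = -2 + 1 = -1)
f(H, v) = 1 (f(H, v) = -4 + 5 = 1)
t = 8695 (t = -1*(-8695) = 8695)
(-168*k)*((-4 + f(-1, -4))*(-1)) + t = (-168*98)*((-4 + 1)*(-1)) + 8695 = -(-49392)*(-1) + 8695 = -16464*3 + 8695 = -49392 + 8695 = -40697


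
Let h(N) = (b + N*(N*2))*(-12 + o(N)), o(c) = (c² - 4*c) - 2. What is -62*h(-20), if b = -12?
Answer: -22766896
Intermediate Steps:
o(c) = -2 + c² - 4*c
h(N) = (-12 + 2*N²)*(-14 + N² - 4*N) (h(N) = (-12 + N*(N*2))*(-12 + (-2 + N² - 4*N)) = (-12 + N*(2*N))*(-14 + N² - 4*N) = (-12 + 2*N²)*(-14 + N² - 4*N))
-62*h(-20) = -62*(168 - 40*(-20)² - 8*(-20)³ + 2*(-20)⁴ + 48*(-20)) = -62*(168 - 40*400 - 8*(-8000) + 2*160000 - 960) = -62*(168 - 16000 + 64000 + 320000 - 960) = -62*367208 = -22766896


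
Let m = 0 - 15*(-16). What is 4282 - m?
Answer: 4042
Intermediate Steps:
m = 240 (m = 0 + 240 = 240)
4282 - m = 4282 - 1*240 = 4282 - 240 = 4042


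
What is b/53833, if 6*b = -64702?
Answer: -32351/161499 ≈ -0.20032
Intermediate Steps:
b = -32351/3 (b = (⅙)*(-64702) = -32351/3 ≈ -10784.)
b/53833 = -32351/3/53833 = -32351/3*1/53833 = -32351/161499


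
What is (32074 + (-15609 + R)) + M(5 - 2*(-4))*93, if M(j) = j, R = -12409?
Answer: 5265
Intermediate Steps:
(32074 + (-15609 + R)) + M(5 - 2*(-4))*93 = (32074 + (-15609 - 12409)) + (5 - 2*(-4))*93 = (32074 - 28018) + (5 + 8)*93 = 4056 + 13*93 = 4056 + 1209 = 5265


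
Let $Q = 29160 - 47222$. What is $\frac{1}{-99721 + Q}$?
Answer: $- \frac{1}{117783} \approx -8.4902 \cdot 10^{-6}$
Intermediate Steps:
$Q = -18062$
$\frac{1}{-99721 + Q} = \frac{1}{-99721 - 18062} = \frac{1}{-117783} = - \frac{1}{117783}$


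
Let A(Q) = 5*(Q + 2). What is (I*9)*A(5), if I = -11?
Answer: -3465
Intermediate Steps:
A(Q) = 10 + 5*Q (A(Q) = 5*(2 + Q) = 10 + 5*Q)
(I*9)*A(5) = (-11*9)*(10 + 5*5) = -99*(10 + 25) = -99*35 = -3465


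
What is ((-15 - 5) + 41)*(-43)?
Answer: -903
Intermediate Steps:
((-15 - 5) + 41)*(-43) = (-20 + 41)*(-43) = 21*(-43) = -903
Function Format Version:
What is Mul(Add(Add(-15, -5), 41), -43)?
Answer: -903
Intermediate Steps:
Mul(Add(Add(-15, -5), 41), -43) = Mul(Add(-20, 41), -43) = Mul(21, -43) = -903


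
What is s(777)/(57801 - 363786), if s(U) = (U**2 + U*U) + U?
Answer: -80549/20399 ≈ -3.9487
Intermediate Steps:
s(U) = U + 2*U**2 (s(U) = (U**2 + U**2) + U = 2*U**2 + U = U + 2*U**2)
s(777)/(57801 - 363786) = (777*(1 + 2*777))/(57801 - 363786) = (777*(1 + 1554))/(-305985) = (777*1555)*(-1/305985) = 1208235*(-1/305985) = -80549/20399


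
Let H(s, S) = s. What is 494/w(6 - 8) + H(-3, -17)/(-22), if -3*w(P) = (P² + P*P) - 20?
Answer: 1360/11 ≈ 123.64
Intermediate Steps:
w(P) = 20/3 - 2*P²/3 (w(P) = -((P² + P*P) - 20)/3 = -((P² + P²) - 20)/3 = -(2*P² - 20)/3 = -(-20 + 2*P²)/3 = 20/3 - 2*P²/3)
494/w(6 - 8) + H(-3, -17)/(-22) = 494/(20/3 - 2*(6 - 8)²/3) - 3/(-22) = 494/(20/3 - ⅔*(-2)²) - 3*(-1/22) = 494/(20/3 - ⅔*4) + 3/22 = 494/(20/3 - 8/3) + 3/22 = 494/4 + 3/22 = 494*(¼) + 3/22 = 247/2 + 3/22 = 1360/11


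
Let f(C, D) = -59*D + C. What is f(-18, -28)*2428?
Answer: 3967352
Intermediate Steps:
f(C, D) = C - 59*D
f(-18, -28)*2428 = (-18 - 59*(-28))*2428 = (-18 + 1652)*2428 = 1634*2428 = 3967352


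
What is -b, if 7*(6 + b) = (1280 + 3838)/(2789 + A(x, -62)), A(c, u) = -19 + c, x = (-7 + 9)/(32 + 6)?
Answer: 2113260/368417 ≈ 5.7361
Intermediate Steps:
x = 1/19 (x = 2/38 = 2*(1/38) = 1/19 ≈ 0.052632)
b = -2113260/368417 (b = -6 + ((1280 + 3838)/(2789 + (-19 + 1/19)))/7 = -6 + (5118/(2789 - 360/19))/7 = -6 + (5118/(52631/19))/7 = -6 + (5118*(19/52631))/7 = -6 + (⅐)*(97242/52631) = -6 + 97242/368417 = -2113260/368417 ≈ -5.7361)
-b = -1*(-2113260/368417) = 2113260/368417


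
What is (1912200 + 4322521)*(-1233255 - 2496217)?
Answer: -23252217397312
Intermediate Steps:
(1912200 + 4322521)*(-1233255 - 2496217) = 6234721*(-3729472) = -23252217397312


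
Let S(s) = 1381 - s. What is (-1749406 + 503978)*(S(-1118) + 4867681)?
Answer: -6065458537040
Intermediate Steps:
(-1749406 + 503978)*(S(-1118) + 4867681) = (-1749406 + 503978)*((1381 - 1*(-1118)) + 4867681) = -1245428*((1381 + 1118) + 4867681) = -1245428*(2499 + 4867681) = -1245428*4870180 = -6065458537040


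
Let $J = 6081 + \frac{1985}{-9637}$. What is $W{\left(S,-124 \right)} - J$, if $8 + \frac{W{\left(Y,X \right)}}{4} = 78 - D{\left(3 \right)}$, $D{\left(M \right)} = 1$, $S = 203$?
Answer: $- \frac{55940800}{9637} \approx -5804.8$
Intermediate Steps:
$W{\left(Y,X \right)} = 276$ ($W{\left(Y,X \right)} = -32 + 4 \left(78 - 1\right) = -32 + 4 \cdot 77 = -32 + 308 = 276$)
$J = \frac{58600612}{9637}$ ($J = 6081 + 1985 \left(- \frac{1}{9637}\right) = 6081 - \frac{1985}{9637} = \frac{58600612}{9637} \approx 6080.8$)
$W{\left(S,-124 \right)} - J = 276 - \frac{58600612}{9637} = - \frac{55940800}{9637}$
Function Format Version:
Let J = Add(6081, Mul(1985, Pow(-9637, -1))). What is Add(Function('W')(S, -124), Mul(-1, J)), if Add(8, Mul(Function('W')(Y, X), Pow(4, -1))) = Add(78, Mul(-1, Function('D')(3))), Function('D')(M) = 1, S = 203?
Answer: Rational(-55940800, 9637) ≈ -5804.8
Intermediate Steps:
Function('W')(Y, X) = 276 (Function('W')(Y, X) = Add(-32, Mul(4, Add(78, Mul(-1, 1)))) = Add(-32, Mul(4, Add(78, -1))) = Add(-32, Mul(4, 77)) = Add(-32, 308) = 276)
J = Rational(58600612, 9637) (J = Add(6081, Mul(1985, Rational(-1, 9637))) = Add(6081, Rational(-1985, 9637)) = Rational(58600612, 9637) ≈ 6080.8)
Add(Function('W')(S, -124), Mul(-1, J)) = Add(276, Mul(-1, Rational(58600612, 9637))) = Add(276, Rational(-58600612, 9637)) = Rational(-55940800, 9637)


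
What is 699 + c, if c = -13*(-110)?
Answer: 2129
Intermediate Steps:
c = 1430
699 + c = 699 + 1430 = 2129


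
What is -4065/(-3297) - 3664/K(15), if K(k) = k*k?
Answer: -3721861/247275 ≈ -15.051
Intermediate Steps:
K(k) = k**2
-4065/(-3297) - 3664/K(15) = -4065/(-3297) - 3664/(15**2) = -4065*(-1/3297) - 3664/225 = 1355/1099 - 3664*1/225 = 1355/1099 - 3664/225 = -3721861/247275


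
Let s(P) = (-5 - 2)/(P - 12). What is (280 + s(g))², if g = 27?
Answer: 17581249/225 ≈ 78139.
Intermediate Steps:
s(P) = -7/(-12 + P)
(280 + s(g))² = (280 - 7/(-12 + 27))² = (280 - 7/15)² = (4193/15)² = 17581249/225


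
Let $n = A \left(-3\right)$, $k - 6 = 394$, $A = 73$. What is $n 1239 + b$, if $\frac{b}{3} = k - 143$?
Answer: $-270570$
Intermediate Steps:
$k = 400$ ($k = 6 + 394 = 400$)
$b = 771$ ($b = 3 \left(400 - 143\right) = 3 \cdot 257 = 771$)
$n = -219$ ($n = 73 \left(-3\right) = -219$)
$n 1239 + b = \left(-219\right) 1239 + 771 = -271341 + 771 = -270570$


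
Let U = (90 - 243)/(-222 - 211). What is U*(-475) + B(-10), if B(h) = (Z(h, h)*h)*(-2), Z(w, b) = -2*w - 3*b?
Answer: 360325/433 ≈ 832.16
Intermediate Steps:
Z(w, b) = -3*b - 2*w
B(h) = 10*h² (B(h) = ((-3*h - 2*h)*h)*(-2) = ((-5*h)*h)*(-2) = -5*h²*(-2) = 10*h²)
U = 153/433 (U = -153/(-433) = -153*(-1/433) = 153/433 ≈ 0.35335)
U*(-475) + B(-10) = (153/433)*(-475) + 10*(-10)² = -72675/433 + 10*100 = -72675/433 + 1000 = 360325/433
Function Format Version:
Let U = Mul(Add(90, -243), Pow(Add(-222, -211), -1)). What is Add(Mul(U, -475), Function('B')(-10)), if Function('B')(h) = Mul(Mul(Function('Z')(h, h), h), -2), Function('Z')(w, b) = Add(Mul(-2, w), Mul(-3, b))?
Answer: Rational(360325, 433) ≈ 832.16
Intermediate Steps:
Function('Z')(w, b) = Add(Mul(-3, b), Mul(-2, w))
Function('B')(h) = Mul(10, Pow(h, 2)) (Function('B')(h) = Mul(Mul(Add(Mul(-3, h), Mul(-2, h)), h), -2) = Mul(Mul(Mul(-5, h), h), -2) = Mul(Mul(-5, Pow(h, 2)), -2) = Mul(10, Pow(h, 2)))
U = Rational(153, 433) (U = Mul(-153, Pow(-433, -1)) = Mul(-153, Rational(-1, 433)) = Rational(153, 433) ≈ 0.35335)
Add(Mul(U, -475), Function('B')(-10)) = Add(Mul(Rational(153, 433), -475), Mul(10, Pow(-10, 2))) = Add(Rational(-72675, 433), Mul(10, 100)) = Add(Rational(-72675, 433), 1000) = Rational(360325, 433)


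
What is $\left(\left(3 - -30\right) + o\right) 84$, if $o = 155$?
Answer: $15792$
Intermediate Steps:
$\left(\left(3 - -30\right) + o\right) 84 = \left(\left(3 - -30\right) + 155\right) 84 = \left(\left(3 + 30\right) + 155\right) 84 = \left(33 + 155\right) 84 = 188 \cdot 84 = 15792$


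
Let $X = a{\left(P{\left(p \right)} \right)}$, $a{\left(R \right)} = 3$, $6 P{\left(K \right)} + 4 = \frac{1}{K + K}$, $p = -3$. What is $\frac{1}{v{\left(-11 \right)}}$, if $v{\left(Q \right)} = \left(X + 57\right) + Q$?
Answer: $\frac{1}{49} \approx 0.020408$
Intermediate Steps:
$P{\left(K \right)} = - \frac{2}{3} + \frac{1}{12 K}$ ($P{\left(K \right)} = - \frac{2}{3} + \frac{1}{6 \left(K + K\right)} = - \frac{2}{3} + \frac{1}{6 \cdot 2 K} = - \frac{2}{3} + \frac{\frac{1}{2} \frac{1}{K}}{6} = - \frac{2}{3} + \frac{1}{12 K}$)
$X = 3$
$v{\left(Q \right)} = 60 + Q$ ($v{\left(Q \right)} = \left(3 + 57\right) + Q = 60 + Q$)
$\frac{1}{v{\left(-11 \right)}} = \frac{1}{60 - 11} = \frac{1}{49}$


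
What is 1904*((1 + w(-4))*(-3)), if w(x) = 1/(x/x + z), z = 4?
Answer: -34272/5 ≈ -6854.4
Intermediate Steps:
w(x) = ⅕ (w(x) = 1/(x/x + 4) = 1/(1 + 4) = 1/5 = ⅕)
1904*((1 + w(-4))*(-3)) = 1904*((1 + ⅕)*(-3)) = 1904*((6/5)*(-3)) = 1904*(-18/5) = -34272/5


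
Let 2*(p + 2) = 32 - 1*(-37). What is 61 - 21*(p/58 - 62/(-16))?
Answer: -7457/232 ≈ -32.142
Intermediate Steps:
p = 65/2 (p = -2 + (32 - 1*(-37))/2 = -2 + (32 + 37)/2 = -2 + (½)*69 = -2 + 69/2 = 65/2 ≈ 32.500)
61 - 21*(p/58 - 62/(-16)) = 61 - 21*((65/2)/58 - 62/(-16)) = 61 - 21*((65/2)*(1/58) - 62*(-1/16)) = 61 - 21*(65/116 + 31/8) = 61 - 21*1029/232 = 61 - 21609/232 = -7457/232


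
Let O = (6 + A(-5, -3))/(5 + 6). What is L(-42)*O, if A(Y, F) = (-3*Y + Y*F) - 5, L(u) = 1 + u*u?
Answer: 54715/11 ≈ 4974.1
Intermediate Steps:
L(u) = 1 + u**2
A(Y, F) = -5 - 3*Y + F*Y (A(Y, F) = (-3*Y + F*Y) - 5 = -5 - 3*Y + F*Y)
O = 31/11 (O = (6 + (-5 - 3*(-5) - 3*(-5)))/(5 + 6) = (6 + (-5 + 15 + 15))/11 = (6 + 25)*(1/11) = 31*(1/11) = 31/11 ≈ 2.8182)
L(-42)*O = (1 + (-42)**2)*(31/11) = (1 + 1764)*(31/11) = 1765*(31/11) = 54715/11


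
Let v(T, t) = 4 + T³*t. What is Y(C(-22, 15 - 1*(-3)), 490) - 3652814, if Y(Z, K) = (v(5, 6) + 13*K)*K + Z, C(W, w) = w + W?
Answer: -162058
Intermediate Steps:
v(T, t) = 4 + t*T³
C(W, w) = W + w
Y(Z, K) = Z + K*(754 + 13*K) (Y(Z, K) = ((4 + 6*5³) + 13*K)*K + Z = ((4 + 6*125) + 13*K)*K + Z = ((4 + 750) + 13*K)*K + Z = (754 + 13*K)*K + Z = K*(754 + 13*K) + Z = Z + K*(754 + 13*K))
Y(C(-22, 15 - 1*(-3)), 490) - 3652814 = ((-22 + (15 - 1*(-3))) + 13*490² + 754*490) - 3652814 = ((-22 + (15 + 3)) + 13*240100 + 369460) - 3652814 = ((-22 + 18) + 3121300 + 369460) - 3652814 = (-4 + 3121300 + 369460) - 3652814 = 3490756 - 3652814 = -162058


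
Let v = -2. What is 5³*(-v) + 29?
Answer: 279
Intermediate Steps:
5³*(-v) + 29 = 5³*(-1*(-2)) + 29 = 125*2 + 29 = 250 + 29 = 279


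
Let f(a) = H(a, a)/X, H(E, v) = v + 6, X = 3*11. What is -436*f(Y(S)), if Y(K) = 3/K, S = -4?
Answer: -763/11 ≈ -69.364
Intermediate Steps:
X = 33
H(E, v) = 6 + v
f(a) = 2/11 + a/33 (f(a) = (6 + a)/33 = (6 + a)*(1/33) = 2/11 + a/33)
-436*f(Y(S)) = -436*(2/11 + (3/(-4))/33) = -436*(2/11 + (3*(-¼))/33) = -436*(2/11 + (1/33)*(-¾)) = -436*(2/11 - 1/44) = -436*7/44 = -763/11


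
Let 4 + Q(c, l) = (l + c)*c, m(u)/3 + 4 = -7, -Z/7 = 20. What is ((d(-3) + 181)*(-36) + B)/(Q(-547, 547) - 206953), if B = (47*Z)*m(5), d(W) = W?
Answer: -210732/206957 ≈ -1.0182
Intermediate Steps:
Z = -140 (Z = -7*20 = -140)
m(u) = -33 (m(u) = -12 + 3*(-7) = -12 - 21 = -33)
Q(c, l) = -4 + c*(c + l) (Q(c, l) = -4 + (l + c)*c = -4 + (c + l)*c = -4 + c*(c + l))
B = 217140 (B = (47*(-140))*(-33) = -6580*(-33) = 217140)
((d(-3) + 181)*(-36) + B)/(Q(-547, 547) - 206953) = ((-3 + 181)*(-36) + 217140)/((-4 + (-547)² - 547*547) - 206953) = (178*(-36) + 217140)/((-4 + 299209 - 299209) - 206953) = (-6408 + 217140)/(-4 - 206953) = 210732/(-206957) = 210732*(-1/206957) = -210732/206957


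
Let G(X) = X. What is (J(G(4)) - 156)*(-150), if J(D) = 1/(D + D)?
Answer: 93525/4 ≈ 23381.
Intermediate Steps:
J(D) = 1/(2*D)
(J(G(4)) - 156)*(-150) = ((½)/4 - 156)*(-150) = ((½)*(¼) - 156)*(-150) = (⅛ - 156)*(-150) = -1247/8*(-150) = 93525/4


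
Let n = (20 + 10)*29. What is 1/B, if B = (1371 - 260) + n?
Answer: 1/1981 ≈ 0.00050480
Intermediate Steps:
n = 870 (n = 30*29 = 870)
B = 1981 (B = (1371 - 260) + 870 = 1111 + 870 = 1981)
1/B = 1/1981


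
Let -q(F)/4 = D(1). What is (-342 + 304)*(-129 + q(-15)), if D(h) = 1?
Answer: 5054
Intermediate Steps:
q(F) = -4 (q(F) = -4*1 = -4)
(-342 + 304)*(-129 + q(-15)) = (-342 + 304)*(-129 - 4) = -38*(-133) = 5054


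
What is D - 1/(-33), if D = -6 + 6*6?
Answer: 991/33 ≈ 30.030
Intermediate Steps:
D = 30 (D = -6 + 36 = 30)
D - 1/(-33) = 30 - 1/(-33) = 30 - 1*(-1/33) = 30 + 1/33 = 991/33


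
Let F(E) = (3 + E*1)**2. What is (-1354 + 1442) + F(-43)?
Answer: 1688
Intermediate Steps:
F(E) = (3 + E)**2
(-1354 + 1442) + F(-43) = (-1354 + 1442) + (3 - 43)**2 = 88 + (-40)**2 = 88 + 1600 = 1688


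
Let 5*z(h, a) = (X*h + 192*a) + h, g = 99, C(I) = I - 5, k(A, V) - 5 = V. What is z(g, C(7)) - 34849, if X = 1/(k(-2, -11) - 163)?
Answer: -29365877/845 ≈ -34753.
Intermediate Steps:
k(A, V) = 5 + V
C(I) = -5 + I
X = -1/169 (X = 1/((5 - 11) - 163) = 1/(-6 - 163) = 1/(-169) = -1/169 ≈ -0.0059172)
z(h, a) = 168*h/845 + 192*a/5 (z(h, a) = ((-h/169 + 192*a) + h)/5 = ((192*a - h/169) + h)/5 = (192*a + 168*h/169)/5 = 168*h/845 + 192*a/5)
z(g, C(7)) - 34849 = ((168/845)*99 + 192*(-5 + 7)/5) - 34849 = (16632/845 + (192/5)*2) - 34849 = (16632/845 + 384/5) - 34849 = 81528/845 - 34849 = -29365877/845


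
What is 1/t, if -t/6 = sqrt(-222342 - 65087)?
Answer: I*sqrt(287429)/1724574 ≈ 0.00031087*I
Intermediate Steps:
t = -6*I*sqrt(287429) (t = -6*sqrt(-222342 - 65087) = -6*I*sqrt(287429) ≈ -3216.7*I)
1/t = 1/(-6*I*sqrt(287429)) = I*sqrt(287429)/1724574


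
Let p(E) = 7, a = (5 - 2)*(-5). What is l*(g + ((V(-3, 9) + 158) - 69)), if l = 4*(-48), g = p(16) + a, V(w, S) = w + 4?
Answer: -15744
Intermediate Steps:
a = -15 (a = 3*(-5) = -15)
V(w, S) = 4 + w
g = -8 (g = 7 - 15 = -8)
l = -192
l*(g + ((V(-3, 9) + 158) - 69)) = -192*(-8 + (((4 - 3) + 158) - 69)) = -192*(-8 + ((1 + 158) - 69)) = -192*(-8 + (159 - 69)) = -192*(-8 + 90) = -192*82 = -15744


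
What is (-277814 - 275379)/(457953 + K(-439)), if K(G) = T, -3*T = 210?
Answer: -553193/457883 ≈ -1.2082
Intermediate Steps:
T = -70 (T = -⅓*210 = -70)
K(G) = -70
(-277814 - 275379)/(457953 + K(-439)) = (-277814 - 275379)/(457953 - 70) = -553193/457883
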